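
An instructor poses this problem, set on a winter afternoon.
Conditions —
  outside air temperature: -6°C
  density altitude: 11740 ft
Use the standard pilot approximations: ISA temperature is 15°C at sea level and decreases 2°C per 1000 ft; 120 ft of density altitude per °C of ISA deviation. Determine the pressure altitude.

11500 ft

DA = PA + 120 × (OAT − (15 − 2·PA/1000)) = PA + 120·OAT − 1800 + 0.24·PA = 1.24·PA + 120·OAT − 1800.
So 1.24·PA = 11740 − 120 × (-6) + 1800 = 14260.
PA = 14260 / 1.24 = 11500 ft.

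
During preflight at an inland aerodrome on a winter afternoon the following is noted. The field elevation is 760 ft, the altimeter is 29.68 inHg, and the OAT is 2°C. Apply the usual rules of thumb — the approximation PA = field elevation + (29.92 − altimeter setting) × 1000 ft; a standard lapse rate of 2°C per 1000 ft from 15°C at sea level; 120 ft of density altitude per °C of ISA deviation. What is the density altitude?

Pressure altitude = 760 + (29.92 − 29.68) × 1000 = 760 + (+240) = 1000 ft.
ISA temperature at 1000 ft = 15 − 2 × (1000/1000) = 13°C.
ISA deviation = 2 − 13 = -11°C.
Density altitude = 1000 + 120 × (-11) = -320 ft.

-320 ft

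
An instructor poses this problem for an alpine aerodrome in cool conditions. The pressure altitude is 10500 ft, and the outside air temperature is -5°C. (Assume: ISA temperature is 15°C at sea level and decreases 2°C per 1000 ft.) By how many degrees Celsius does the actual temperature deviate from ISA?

ISA+1°C

ISA temperature at 10500 ft = 15 − 2 × (10500/1000) = -6°C.
Deviation = OAT − ISA = -5 − (-6) = +1°C.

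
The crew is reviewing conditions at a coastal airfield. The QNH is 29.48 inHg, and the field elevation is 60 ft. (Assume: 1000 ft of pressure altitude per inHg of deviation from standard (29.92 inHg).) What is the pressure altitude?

Pressure correction = (29.92 − 29.48) × 1000 = +440 ft.
Pressure altitude = 60 + (+440) = 500 ft.

500 ft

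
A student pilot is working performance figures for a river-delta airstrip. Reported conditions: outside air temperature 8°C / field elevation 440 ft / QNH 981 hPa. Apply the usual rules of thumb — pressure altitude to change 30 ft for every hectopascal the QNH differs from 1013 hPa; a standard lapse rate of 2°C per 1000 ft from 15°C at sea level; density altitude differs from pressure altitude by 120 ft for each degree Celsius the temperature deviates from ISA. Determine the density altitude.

896 ft

Pressure altitude = 440 + (1013 − 981) × 30 = 440 + (+960) = 1400 ft.
ISA temperature at 1400 ft = 15 − 2 × (1400/1000) = 12.2°C.
ISA deviation = 8 − 12.2 = -4.2°C.
Density altitude = 1400 + 120 × (-4.2) = 896 ft.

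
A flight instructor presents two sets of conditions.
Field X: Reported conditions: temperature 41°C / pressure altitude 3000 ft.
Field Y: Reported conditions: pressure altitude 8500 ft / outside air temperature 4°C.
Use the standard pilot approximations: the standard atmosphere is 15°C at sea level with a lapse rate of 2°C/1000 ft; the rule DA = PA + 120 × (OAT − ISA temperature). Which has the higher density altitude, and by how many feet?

Field X: ISA temp = 9°C, deviation +32°C, DA = 3000 + 120 × 32 = 6840 ft.
Field Y: ISA temp = -2°C, deviation +6°C, DA = 8500 + 120 × 6 = 9220 ft.
Field Y is higher by 9220 − 6840 = 2380 ft.

Field Y by 2380 ft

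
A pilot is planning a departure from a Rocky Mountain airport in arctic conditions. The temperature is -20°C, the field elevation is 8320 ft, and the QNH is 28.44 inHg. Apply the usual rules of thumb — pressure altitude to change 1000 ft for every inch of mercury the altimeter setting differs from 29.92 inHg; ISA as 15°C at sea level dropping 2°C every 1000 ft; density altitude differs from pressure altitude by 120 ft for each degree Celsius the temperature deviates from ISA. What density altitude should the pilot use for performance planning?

Pressure altitude = 8320 + (29.92 − 28.44) × 1000 = 8320 + (+1480) = 9800 ft.
ISA temperature at 9800 ft = 15 − 2 × (9800/1000) = -4.6°C.
ISA deviation = -20 − (-4.6) = -15.4°C.
Density altitude = 9800 + 120 × (-15.4) = 7952 ft.

7952 ft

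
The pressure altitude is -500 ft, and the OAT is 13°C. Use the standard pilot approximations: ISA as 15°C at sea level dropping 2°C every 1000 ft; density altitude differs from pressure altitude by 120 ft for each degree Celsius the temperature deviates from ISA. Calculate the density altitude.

-860 ft

ISA temperature at -500 ft = 15 − 2 × (-500/1000) = 16°C.
ISA deviation = 13 − 16 = -3°C.
Density altitude = -500 + 120 × (-3) = -500 + (-360) = -860 ft.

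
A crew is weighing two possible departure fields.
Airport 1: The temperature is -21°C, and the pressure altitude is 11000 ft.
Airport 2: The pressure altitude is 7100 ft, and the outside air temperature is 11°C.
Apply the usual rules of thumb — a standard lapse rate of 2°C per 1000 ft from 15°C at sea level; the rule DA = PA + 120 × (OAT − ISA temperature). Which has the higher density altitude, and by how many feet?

Airport 1: ISA temp = -7°C, deviation -14°C, DA = 11000 + 120 × (-14) = 9320 ft.
Airport 2: ISA temp = 0.8°C, deviation +10.2°C, DA = 7100 + 120 × 10.2 = 8324 ft.
Airport 1 is higher by 9320 − 8324 = 996 ft.

Airport 1 by 996 ft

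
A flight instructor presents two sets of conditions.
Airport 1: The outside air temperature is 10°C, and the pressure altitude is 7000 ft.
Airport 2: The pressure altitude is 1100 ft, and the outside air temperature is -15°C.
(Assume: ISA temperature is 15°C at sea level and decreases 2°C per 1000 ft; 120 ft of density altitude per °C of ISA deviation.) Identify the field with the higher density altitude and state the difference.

Airport 1 by 10316 ft

Airport 1: ISA temp = 1°C, deviation +9°C, DA = 7000 + 120 × 9 = 8080 ft.
Airport 2: ISA temp = 12.8°C, deviation -27.8°C, DA = 1100 + 120 × (-27.8) = -2236 ft.
Airport 1 is higher by 8080 − (-2236) = 10316 ft.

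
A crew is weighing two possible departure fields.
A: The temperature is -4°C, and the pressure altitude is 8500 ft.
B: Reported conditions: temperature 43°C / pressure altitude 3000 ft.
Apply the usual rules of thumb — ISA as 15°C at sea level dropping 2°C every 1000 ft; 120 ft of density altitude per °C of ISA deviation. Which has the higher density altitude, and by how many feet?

A by 1180 ft

A: ISA temp = -2°C, deviation -2°C, DA = 8500 + 120 × (-2) = 8260 ft.
B: ISA temp = 9°C, deviation +34°C, DA = 3000 + 120 × 34 = 7080 ft.
A is higher by 8260 − 7080 = 1180 ft.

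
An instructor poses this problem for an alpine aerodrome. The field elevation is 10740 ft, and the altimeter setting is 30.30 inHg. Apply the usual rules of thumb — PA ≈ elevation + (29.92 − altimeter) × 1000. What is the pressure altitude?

10360 ft

Pressure correction = (29.92 − 30.30) × 1000 = -380 ft.
Pressure altitude = 10740 + (-380) = 10360 ft.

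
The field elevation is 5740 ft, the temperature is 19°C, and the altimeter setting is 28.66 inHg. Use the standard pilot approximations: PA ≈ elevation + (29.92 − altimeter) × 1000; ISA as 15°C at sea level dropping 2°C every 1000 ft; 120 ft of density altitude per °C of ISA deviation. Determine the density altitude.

Pressure altitude = 5740 + (29.92 − 28.66) × 1000 = 5740 + (+1260) = 7000 ft.
ISA temperature at 7000 ft = 15 − 2 × (7000/1000) = 1°C.
ISA deviation = 19 − 1 = +18°C.
Density altitude = 7000 + 120 × (18) = 9160 ft.

9160 ft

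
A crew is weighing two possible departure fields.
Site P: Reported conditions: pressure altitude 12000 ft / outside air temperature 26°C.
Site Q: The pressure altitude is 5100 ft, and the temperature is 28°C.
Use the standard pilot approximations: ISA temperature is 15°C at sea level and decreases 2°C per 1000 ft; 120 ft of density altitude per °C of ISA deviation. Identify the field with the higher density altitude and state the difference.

Site P by 8316 ft

Site P: ISA temp = -9°C, deviation +35°C, DA = 12000 + 120 × 35 = 16200 ft.
Site Q: ISA temp = 4.8°C, deviation +23.2°C, DA = 5100 + 120 × 23.2 = 7884 ft.
Site P is higher by 16200 − 7884 = 8316 ft.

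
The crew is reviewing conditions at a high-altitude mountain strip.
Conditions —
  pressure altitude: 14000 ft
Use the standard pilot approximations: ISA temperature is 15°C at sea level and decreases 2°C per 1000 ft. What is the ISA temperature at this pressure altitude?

-13°C

ISA temperature = 15 − 2 × (14000/1000) = 15 − 28 = -13°C.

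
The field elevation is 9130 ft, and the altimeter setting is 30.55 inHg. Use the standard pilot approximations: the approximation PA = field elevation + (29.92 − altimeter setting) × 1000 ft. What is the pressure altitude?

Pressure correction = (29.92 − 30.55) × 1000 = -630 ft.
Pressure altitude = 9130 + (-630) = 8500 ft.

8500 ft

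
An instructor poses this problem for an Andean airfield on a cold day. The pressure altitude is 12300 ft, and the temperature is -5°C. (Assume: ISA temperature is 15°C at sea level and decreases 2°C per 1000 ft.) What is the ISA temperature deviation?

ISA+4.6°C

ISA temperature at 12300 ft = 15 − 2 × (12300/1000) = -9.6°C.
Deviation = OAT − ISA = -5 − (-9.6) = +4.6°C.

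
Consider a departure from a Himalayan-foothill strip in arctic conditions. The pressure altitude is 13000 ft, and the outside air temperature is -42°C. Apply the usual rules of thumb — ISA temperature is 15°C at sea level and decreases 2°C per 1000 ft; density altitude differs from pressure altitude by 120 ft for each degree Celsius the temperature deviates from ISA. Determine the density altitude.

9280 ft

ISA temperature at 13000 ft = 15 − 2 × (13000/1000) = -11°C.
ISA deviation = -42 − (-11) = -31°C.
Density altitude = 13000 + 120 × (-31) = 13000 + (-3720) = 9280 ft.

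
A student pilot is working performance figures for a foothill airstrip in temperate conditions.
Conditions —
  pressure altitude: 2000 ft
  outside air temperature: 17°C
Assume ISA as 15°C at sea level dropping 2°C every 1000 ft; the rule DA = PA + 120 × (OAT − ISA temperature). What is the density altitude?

ISA temperature at 2000 ft = 15 − 2 × (2000/1000) = 11°C.
ISA deviation = 17 − 11 = +6°C.
Density altitude = 2000 + 120 × (6) = 2000 + (+720) = 2720 ft.

2720 ft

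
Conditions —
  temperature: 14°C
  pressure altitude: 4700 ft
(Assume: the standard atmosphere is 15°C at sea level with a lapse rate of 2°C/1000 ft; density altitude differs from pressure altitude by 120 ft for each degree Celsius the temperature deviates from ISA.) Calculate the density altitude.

ISA temperature at 4700 ft = 15 − 2 × (4700/1000) = 5.6°C.
ISA deviation = 14 − 5.6 = +8.4°C.
Density altitude = 4700 + 120 × (8.4) = 4700 + (+1008) = 5708 ft.

5708 ft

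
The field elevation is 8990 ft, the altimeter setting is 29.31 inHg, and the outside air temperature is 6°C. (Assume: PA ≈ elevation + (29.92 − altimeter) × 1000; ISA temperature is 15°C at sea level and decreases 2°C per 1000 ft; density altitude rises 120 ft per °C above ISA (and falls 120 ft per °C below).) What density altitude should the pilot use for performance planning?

Pressure altitude = 8990 + (29.92 − 29.31) × 1000 = 8990 + (+610) = 9600 ft.
ISA temperature at 9600 ft = 15 − 2 × (9600/1000) = -4.2°C.
ISA deviation = 6 − (-4.2) = +10.2°C.
Density altitude = 9600 + 120 × (10.2) = 10824 ft.

10824 ft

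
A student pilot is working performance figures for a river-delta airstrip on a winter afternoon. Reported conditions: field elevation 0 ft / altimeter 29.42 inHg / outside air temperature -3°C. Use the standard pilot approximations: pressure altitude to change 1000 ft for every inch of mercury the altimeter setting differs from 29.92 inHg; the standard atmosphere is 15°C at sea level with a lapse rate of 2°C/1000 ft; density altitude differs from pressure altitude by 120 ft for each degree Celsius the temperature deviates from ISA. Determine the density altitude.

-1540 ft

Pressure altitude = 0 + (29.92 − 29.42) × 1000 = 0 + (+500) = 500 ft.
ISA temperature at 500 ft = 15 − 2 × (500/1000) = 14°C.
ISA deviation = -3 − 14 = -17°C.
Density altitude = 500 + 120 × (-17) = -1540 ft.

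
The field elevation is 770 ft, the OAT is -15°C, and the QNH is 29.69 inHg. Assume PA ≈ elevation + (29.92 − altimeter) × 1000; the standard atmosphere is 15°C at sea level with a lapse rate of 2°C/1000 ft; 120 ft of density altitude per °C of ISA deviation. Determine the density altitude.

Pressure altitude = 770 + (29.92 − 29.69) × 1000 = 770 + (+230) = 1000 ft.
ISA temperature at 1000 ft = 15 − 2 × (1000/1000) = 13°C.
ISA deviation = -15 − 13 = -28°C.
Density altitude = 1000 + 120 × (-28) = -2360 ft.

-2360 ft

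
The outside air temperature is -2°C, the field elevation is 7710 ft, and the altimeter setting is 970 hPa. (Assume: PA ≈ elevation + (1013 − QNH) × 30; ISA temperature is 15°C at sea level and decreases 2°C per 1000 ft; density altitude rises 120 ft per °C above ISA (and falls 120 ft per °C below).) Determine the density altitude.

Pressure altitude = 7710 + (1013 − 970) × 30 = 7710 + (+1290) = 9000 ft.
ISA temperature at 9000 ft = 15 − 2 × (9000/1000) = -3°C.
ISA deviation = -2 − (-3) = +1°C.
Density altitude = 9000 + 120 × (1) = 9120 ft.

9120 ft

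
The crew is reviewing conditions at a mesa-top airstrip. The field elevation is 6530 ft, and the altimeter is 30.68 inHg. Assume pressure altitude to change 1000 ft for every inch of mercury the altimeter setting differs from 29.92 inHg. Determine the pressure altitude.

Pressure correction = (29.92 − 30.68) × 1000 = -760 ft.
Pressure altitude = 6530 + (-760) = 5770 ft.

5770 ft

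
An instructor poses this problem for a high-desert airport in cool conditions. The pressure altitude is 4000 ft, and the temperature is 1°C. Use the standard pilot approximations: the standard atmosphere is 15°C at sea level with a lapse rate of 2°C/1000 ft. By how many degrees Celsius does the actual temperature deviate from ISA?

ISA temperature at 4000 ft = 15 − 2 × (4000/1000) = 7°C.
Deviation = OAT − ISA = 1 − 7 = -6°C.

ISA-6°C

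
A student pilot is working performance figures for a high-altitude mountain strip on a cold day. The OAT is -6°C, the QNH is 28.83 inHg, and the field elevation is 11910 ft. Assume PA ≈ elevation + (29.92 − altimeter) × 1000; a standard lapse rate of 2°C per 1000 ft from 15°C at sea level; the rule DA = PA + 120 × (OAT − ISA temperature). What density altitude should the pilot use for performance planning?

Pressure altitude = 11910 + (29.92 − 28.83) × 1000 = 11910 + (+1090) = 13000 ft.
ISA temperature at 13000 ft = 15 − 2 × (13000/1000) = -11°C.
ISA deviation = -6 − (-11) = +5°C.
Density altitude = 13000 + 120 × (5) = 13600 ft.

13600 ft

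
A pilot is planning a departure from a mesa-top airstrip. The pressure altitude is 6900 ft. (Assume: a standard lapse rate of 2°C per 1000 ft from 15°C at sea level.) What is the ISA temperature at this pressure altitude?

1.2°C

ISA temperature = 15 − 2 × (6900/1000) = 15 − 13.8 = 1.2°C.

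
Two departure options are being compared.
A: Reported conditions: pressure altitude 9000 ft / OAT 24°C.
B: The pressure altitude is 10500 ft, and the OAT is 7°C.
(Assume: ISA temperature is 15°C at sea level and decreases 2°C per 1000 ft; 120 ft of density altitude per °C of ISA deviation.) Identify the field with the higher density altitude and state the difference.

A: ISA temp = -3°C, deviation +27°C, DA = 9000 + 120 × 27 = 12240 ft.
B: ISA temp = -6°C, deviation +13°C, DA = 10500 + 120 × 13 = 12060 ft.
A is higher by 12240 − 12060 = 180 ft.

A by 180 ft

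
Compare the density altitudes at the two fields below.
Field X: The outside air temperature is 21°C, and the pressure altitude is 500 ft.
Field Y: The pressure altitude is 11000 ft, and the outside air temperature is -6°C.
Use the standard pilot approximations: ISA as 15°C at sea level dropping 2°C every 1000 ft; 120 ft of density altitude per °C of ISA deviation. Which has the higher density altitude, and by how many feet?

Field X: ISA temp = 14°C, deviation +7°C, DA = 500 + 120 × 7 = 1340 ft.
Field Y: ISA temp = -7°C, deviation +1°C, DA = 11000 + 120 × 1 = 11120 ft.
Field Y is higher by 11120 − 1340 = 9780 ft.

Field Y by 9780 ft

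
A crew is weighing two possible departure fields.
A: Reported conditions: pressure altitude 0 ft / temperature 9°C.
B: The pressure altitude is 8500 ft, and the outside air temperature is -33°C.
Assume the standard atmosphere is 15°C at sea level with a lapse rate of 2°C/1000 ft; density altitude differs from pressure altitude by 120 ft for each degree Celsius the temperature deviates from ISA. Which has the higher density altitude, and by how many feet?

A: ISA temp = 15°C, deviation -6°C, DA = 0 + 120 × (-6) = -720 ft.
B: ISA temp = -2°C, deviation -31°C, DA = 8500 + 120 × (-31) = 4780 ft.
B is higher by 4780 − (-720) = 5500 ft.

B by 5500 ft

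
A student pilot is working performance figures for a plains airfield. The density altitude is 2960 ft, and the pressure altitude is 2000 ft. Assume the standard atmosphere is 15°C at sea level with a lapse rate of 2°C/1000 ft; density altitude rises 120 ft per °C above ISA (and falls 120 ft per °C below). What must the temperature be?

19°C

Density altitude − pressure altitude = 2960 − 2000 = +960 ft.
At 120 ft/°C that is an ISA deviation of 960/120 = +8°C.
ISA temperature at 2000 ft = 15 − 2 × (2000/1000) = 11°C.
OAT = ISA + deviation = 11 + (+8) = 19°C.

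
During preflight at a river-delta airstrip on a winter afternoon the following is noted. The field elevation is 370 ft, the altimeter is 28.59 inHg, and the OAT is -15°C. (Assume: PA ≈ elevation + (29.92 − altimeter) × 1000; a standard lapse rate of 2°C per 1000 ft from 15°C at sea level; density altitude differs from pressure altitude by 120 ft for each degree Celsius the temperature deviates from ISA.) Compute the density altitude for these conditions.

-1492 ft

Pressure altitude = 370 + (29.92 − 28.59) × 1000 = 370 + (+1330) = 1700 ft.
ISA temperature at 1700 ft = 15 − 2 × (1700/1000) = 11.6°C.
ISA deviation = -15 − 11.6 = -26.6°C.
Density altitude = 1700 + 120 × (-26.6) = -1492 ft.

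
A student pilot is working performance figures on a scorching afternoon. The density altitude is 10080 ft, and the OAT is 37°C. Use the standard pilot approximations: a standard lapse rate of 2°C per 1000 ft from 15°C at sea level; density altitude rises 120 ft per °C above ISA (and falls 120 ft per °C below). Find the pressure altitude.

6000 ft

DA = PA + 120 × (OAT − (15 − 2·PA/1000)) = PA + 120·OAT − 1800 + 0.24·PA = 1.24·PA + 120·OAT − 1800.
So 1.24·PA = 10080 − 120 × 37 + 1800 = 7440.
PA = 7440 / 1.24 = 6000 ft.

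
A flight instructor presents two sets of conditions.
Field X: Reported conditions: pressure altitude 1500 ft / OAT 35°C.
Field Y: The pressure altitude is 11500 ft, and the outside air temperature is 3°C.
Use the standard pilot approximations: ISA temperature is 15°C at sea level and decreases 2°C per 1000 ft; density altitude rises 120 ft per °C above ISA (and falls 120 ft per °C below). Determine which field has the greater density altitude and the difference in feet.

Field X: ISA temp = 12°C, deviation +23°C, DA = 1500 + 120 × 23 = 4260 ft.
Field Y: ISA temp = -8°C, deviation +11°C, DA = 11500 + 120 × 11 = 12820 ft.
Field Y is higher by 12820 − 4260 = 8560 ft.

Field Y by 8560 ft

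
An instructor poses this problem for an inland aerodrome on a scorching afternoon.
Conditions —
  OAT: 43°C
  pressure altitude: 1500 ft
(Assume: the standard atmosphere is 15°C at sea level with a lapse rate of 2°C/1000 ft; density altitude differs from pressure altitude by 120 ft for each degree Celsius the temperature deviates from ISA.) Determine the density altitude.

5220 ft

ISA temperature at 1500 ft = 15 − 2 × (1500/1000) = 12°C.
ISA deviation = 43 − 12 = +31°C.
Density altitude = 1500 + 120 × (31) = 1500 + (+3720) = 5220 ft.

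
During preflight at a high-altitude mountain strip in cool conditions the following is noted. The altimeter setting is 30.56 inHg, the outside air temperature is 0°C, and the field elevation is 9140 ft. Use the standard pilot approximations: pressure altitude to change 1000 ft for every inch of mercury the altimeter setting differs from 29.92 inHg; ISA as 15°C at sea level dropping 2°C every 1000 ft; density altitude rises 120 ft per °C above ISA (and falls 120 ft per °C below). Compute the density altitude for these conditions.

8740 ft

Pressure altitude = 9140 + (29.92 − 30.56) × 1000 = 9140 + (-640) = 8500 ft.
ISA temperature at 8500 ft = 15 − 2 × (8500/1000) = -2°C.
ISA deviation = 0 − (-2) = +2°C.
Density altitude = 8500 + 120 × (2) = 8740 ft.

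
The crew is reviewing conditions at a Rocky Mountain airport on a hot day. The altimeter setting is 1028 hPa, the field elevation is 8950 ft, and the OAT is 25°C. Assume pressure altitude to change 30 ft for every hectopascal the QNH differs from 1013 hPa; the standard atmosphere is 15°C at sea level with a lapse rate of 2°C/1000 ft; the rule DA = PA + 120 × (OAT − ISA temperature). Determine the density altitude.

Pressure altitude = 8950 + (1013 − 1028) × 30 = 8950 + (-450) = 8500 ft.
ISA temperature at 8500 ft = 15 − 2 × (8500/1000) = -2°C.
ISA deviation = 25 − (-2) = +27°C.
Density altitude = 8500 + 120 × (27) = 11740 ft.

11740 ft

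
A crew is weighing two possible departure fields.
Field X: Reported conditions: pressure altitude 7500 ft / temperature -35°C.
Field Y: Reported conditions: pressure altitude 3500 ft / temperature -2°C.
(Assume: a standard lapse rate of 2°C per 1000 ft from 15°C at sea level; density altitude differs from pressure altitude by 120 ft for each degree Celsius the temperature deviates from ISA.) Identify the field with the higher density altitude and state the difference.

Field X: ISA temp = 0°C, deviation -35°C, DA = 7500 + 120 × (-35) = 3300 ft.
Field Y: ISA temp = 8°C, deviation -10°C, DA = 3500 + 120 × (-10) = 2300 ft.
Field X is higher by 3300 − 2300 = 1000 ft.

Field X by 1000 ft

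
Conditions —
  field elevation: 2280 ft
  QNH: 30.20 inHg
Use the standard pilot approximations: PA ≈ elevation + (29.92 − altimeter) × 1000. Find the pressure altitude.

Pressure correction = (29.92 − 30.20) × 1000 = -280 ft.
Pressure altitude = 2280 + (-280) = 2000 ft.

2000 ft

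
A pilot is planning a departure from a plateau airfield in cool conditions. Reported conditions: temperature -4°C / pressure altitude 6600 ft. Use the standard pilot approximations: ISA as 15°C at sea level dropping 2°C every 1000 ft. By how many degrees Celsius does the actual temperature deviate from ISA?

ISA-5.8°C

ISA temperature at 6600 ft = 15 − 2 × (6600/1000) = 1.8°C.
Deviation = OAT − ISA = -4 − 1.8 = -5.8°C.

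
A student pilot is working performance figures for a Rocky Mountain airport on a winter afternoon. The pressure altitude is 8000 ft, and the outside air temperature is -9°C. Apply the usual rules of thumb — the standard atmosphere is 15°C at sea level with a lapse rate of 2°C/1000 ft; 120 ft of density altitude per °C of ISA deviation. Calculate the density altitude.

ISA temperature at 8000 ft = 15 − 2 × (8000/1000) = -1°C.
ISA deviation = -9 − (-1) = -8°C.
Density altitude = 8000 + 120 × (-8) = 8000 + (-960) = 7040 ft.

7040 ft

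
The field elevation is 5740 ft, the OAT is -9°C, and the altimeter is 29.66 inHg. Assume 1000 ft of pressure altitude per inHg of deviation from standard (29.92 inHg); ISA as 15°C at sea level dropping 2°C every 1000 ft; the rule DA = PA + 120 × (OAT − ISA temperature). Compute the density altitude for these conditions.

4560 ft

Pressure altitude = 5740 + (29.92 − 29.66) × 1000 = 5740 + (+260) = 6000 ft.
ISA temperature at 6000 ft = 15 − 2 × (6000/1000) = 3°C.
ISA deviation = -9 − 3 = -12°C.
Density altitude = 6000 + 120 × (-12) = 4560 ft.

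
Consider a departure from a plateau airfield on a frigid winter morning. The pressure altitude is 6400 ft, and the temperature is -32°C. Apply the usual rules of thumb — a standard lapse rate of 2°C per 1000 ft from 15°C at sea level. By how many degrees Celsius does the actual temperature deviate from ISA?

ISA temperature at 6400 ft = 15 − 2 × (6400/1000) = 2.2°C.
Deviation = OAT − ISA = -32 − 2.2 = -34.2°C.

ISA-34.2°C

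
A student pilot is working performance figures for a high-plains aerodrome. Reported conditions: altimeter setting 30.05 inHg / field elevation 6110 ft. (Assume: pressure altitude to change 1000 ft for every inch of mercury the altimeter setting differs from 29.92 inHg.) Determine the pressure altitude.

5980 ft

Pressure correction = (29.92 − 30.05) × 1000 = -130 ft.
Pressure altitude = 6110 + (-130) = 5980 ft.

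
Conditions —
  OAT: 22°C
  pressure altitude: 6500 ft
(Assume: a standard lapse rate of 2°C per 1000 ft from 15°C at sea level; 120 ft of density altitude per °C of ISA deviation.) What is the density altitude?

8900 ft

ISA temperature at 6500 ft = 15 − 2 × (6500/1000) = 2°C.
ISA deviation = 22 − 2 = +20°C.
Density altitude = 6500 + 120 × (20) = 6500 + (+2400) = 8900 ft.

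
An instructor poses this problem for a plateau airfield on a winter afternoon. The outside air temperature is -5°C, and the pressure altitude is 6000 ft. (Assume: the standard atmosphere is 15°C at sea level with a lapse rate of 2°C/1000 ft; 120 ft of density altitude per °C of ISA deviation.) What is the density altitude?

5040 ft

ISA temperature at 6000 ft = 15 − 2 × (6000/1000) = 3°C.
ISA deviation = -5 − 3 = -8°C.
Density altitude = 6000 + 120 × (-8) = 6000 + (-960) = 5040 ft.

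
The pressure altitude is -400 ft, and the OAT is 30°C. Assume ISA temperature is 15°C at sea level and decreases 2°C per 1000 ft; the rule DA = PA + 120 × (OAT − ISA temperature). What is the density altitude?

1304 ft

ISA temperature at -400 ft = 15 − 2 × (-400/1000) = 15.8°C.
ISA deviation = 30 − 15.8 = +14.2°C.
Density altitude = -400 + 120 × (14.2) = -400 + (+1704) = 1304 ft.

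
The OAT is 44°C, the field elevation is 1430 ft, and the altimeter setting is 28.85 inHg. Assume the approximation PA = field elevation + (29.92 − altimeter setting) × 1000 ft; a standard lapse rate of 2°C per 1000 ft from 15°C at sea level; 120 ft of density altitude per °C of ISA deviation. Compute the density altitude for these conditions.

Pressure altitude = 1430 + (29.92 − 28.85) × 1000 = 1430 + (+1070) = 2500 ft.
ISA temperature at 2500 ft = 15 − 2 × (2500/1000) = 10°C.
ISA deviation = 44 − 10 = +34°C.
Density altitude = 2500 + 120 × (34) = 6580 ft.

6580 ft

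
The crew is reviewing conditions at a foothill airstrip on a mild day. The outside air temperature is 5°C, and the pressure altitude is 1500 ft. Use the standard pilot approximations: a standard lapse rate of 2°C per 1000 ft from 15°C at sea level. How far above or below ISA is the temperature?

ISA-7°C

ISA temperature at 1500 ft = 15 − 2 × (1500/1000) = 12°C.
Deviation = OAT − ISA = 5 − 12 = -7°C.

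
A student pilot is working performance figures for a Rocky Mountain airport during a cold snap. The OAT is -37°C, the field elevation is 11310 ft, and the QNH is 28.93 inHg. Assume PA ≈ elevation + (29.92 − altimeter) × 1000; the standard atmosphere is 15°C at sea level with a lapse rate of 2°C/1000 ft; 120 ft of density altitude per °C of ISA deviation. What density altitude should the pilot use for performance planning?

Pressure altitude = 11310 + (29.92 − 28.93) × 1000 = 11310 + (+990) = 12300 ft.
ISA temperature at 12300 ft = 15 − 2 × (12300/1000) = -9.6°C.
ISA deviation = -37 − (-9.6) = -27.4°C.
Density altitude = 12300 + 120 × (-27.4) = 9012 ft.

9012 ft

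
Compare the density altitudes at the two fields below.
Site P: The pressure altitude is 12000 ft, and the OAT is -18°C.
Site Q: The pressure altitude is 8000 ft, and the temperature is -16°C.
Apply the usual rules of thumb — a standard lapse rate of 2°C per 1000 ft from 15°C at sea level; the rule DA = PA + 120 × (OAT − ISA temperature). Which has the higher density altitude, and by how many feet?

Site P: ISA temp = -9°C, deviation -9°C, DA = 12000 + 120 × (-9) = 10920 ft.
Site Q: ISA temp = -1°C, deviation -15°C, DA = 8000 + 120 × (-15) = 6200 ft.
Site P is higher by 10920 − 6200 = 4720 ft.

Site P by 4720 ft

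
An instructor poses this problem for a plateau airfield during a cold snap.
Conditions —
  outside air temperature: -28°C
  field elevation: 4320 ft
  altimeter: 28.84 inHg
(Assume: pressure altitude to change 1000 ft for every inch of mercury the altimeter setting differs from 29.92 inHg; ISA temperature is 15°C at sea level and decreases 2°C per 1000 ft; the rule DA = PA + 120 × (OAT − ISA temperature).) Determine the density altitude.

1536 ft

Pressure altitude = 4320 + (29.92 − 28.84) × 1000 = 4320 + (+1080) = 5400 ft.
ISA temperature at 5400 ft = 15 − 2 × (5400/1000) = 4.2°C.
ISA deviation = -28 − 4.2 = -32.2°C.
Density altitude = 5400 + 120 × (-32.2) = 1536 ft.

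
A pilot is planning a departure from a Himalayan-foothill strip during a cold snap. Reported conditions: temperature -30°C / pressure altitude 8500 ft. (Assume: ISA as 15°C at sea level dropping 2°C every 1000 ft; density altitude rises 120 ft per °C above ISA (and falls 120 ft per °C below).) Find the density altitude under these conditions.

5140 ft

ISA temperature at 8500 ft = 15 − 2 × (8500/1000) = -2°C.
ISA deviation = -30 − (-2) = -28°C.
Density altitude = 8500 + 120 × (-28) = 8500 + (-3360) = 5140 ft.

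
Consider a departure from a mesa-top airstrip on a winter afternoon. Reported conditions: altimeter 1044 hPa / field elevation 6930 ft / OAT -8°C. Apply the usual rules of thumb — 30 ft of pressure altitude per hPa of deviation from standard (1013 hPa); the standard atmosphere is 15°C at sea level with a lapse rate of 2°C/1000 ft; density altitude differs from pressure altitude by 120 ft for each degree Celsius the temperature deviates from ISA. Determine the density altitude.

4680 ft

Pressure altitude = 6930 + (1013 − 1044) × 30 = 6930 + (-930) = 6000 ft.
ISA temperature at 6000 ft = 15 − 2 × (6000/1000) = 3°C.
ISA deviation = -8 − 3 = -11°C.
Density altitude = 6000 + 120 × (-11) = 4680 ft.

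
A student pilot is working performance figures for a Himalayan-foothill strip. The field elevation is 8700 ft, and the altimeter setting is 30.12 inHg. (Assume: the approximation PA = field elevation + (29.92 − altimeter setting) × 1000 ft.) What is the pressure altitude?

8500 ft

Pressure correction = (29.92 − 30.12) × 1000 = -200 ft.
Pressure altitude = 8700 + (-200) = 8500 ft.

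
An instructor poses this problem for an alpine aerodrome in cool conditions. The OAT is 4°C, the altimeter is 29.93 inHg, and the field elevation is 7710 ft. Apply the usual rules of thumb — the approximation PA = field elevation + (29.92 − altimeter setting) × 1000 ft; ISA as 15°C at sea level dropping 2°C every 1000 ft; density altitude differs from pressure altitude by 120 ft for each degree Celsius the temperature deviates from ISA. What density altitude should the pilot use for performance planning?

Pressure altitude = 7710 + (29.92 − 29.93) × 1000 = 7710 + (-10) = 7700 ft.
ISA temperature at 7700 ft = 15 − 2 × (7700/1000) = -0.4°C.
ISA deviation = 4 − (-0.4) = +4.4°C.
Density altitude = 7700 + 120 × (4.4) = 8228 ft.

8228 ft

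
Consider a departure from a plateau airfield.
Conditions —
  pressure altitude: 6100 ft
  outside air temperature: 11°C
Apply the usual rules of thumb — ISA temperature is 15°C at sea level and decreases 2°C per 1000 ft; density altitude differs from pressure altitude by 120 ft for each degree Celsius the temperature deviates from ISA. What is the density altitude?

7084 ft

ISA temperature at 6100 ft = 15 − 2 × (6100/1000) = 2.8°C.
ISA deviation = 11 − 2.8 = +8.2°C.
Density altitude = 6100 + 120 × (8.2) = 6100 + (+984) = 7084 ft.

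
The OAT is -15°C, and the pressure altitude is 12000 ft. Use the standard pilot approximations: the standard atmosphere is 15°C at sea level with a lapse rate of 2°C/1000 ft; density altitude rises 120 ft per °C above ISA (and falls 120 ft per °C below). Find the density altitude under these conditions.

ISA temperature at 12000 ft = 15 − 2 × (12000/1000) = -9°C.
ISA deviation = -15 − (-9) = -6°C.
Density altitude = 12000 + 120 × (-6) = 12000 + (-720) = 11280 ft.

11280 ft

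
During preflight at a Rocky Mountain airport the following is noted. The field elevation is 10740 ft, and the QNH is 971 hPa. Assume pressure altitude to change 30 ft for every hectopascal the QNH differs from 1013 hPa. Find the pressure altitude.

12000 ft

Pressure correction = (1013 − 971) × 30 = +1260 ft.
Pressure altitude = 10740 + (+1260) = 12000 ft.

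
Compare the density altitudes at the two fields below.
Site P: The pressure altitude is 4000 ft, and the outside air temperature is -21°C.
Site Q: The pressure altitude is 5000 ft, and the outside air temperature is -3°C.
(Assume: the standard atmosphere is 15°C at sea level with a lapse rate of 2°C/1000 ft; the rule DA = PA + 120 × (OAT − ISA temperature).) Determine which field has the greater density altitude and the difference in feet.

Site Q by 3400 ft

Site P: ISA temp = 7°C, deviation -28°C, DA = 4000 + 120 × (-28) = 640 ft.
Site Q: ISA temp = 5°C, deviation -8°C, DA = 5000 + 120 × (-8) = 4040 ft.
Site Q is higher by 4040 − 640 = 3400 ft.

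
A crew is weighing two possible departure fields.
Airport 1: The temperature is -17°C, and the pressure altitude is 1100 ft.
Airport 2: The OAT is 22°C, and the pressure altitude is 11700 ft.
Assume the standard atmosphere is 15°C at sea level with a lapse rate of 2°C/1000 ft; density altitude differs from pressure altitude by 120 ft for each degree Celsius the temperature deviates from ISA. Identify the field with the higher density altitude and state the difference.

Airport 2 by 17824 ft

Airport 1: ISA temp = 12.8°C, deviation -29.8°C, DA = 1100 + 120 × (-29.8) = -2476 ft.
Airport 2: ISA temp = -8.4°C, deviation +30.4°C, DA = 11700 + 120 × 30.4 = 15348 ft.
Airport 2 is higher by 15348 − (-2476) = 17824 ft.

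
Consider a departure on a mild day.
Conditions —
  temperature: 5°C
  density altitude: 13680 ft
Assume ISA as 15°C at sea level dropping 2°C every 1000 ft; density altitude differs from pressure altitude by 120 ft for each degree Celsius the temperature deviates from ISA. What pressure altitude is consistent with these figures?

12000 ft

DA = PA + 120 × (OAT − (15 − 2·PA/1000)) = PA + 120·OAT − 1800 + 0.24·PA = 1.24·PA + 120·OAT − 1800.
So 1.24·PA = 13680 − 120 × 5 + 1800 = 14880.
PA = 14880 / 1.24 = 12000 ft.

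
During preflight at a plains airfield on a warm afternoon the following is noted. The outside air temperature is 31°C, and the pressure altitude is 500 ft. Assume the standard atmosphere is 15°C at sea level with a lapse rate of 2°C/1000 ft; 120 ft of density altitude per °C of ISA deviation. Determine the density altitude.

ISA temperature at 500 ft = 15 − 2 × (500/1000) = 14°C.
ISA deviation = 31 − 14 = +17°C.
Density altitude = 500 + 120 × (17) = 500 + (+2040) = 2540 ft.

2540 ft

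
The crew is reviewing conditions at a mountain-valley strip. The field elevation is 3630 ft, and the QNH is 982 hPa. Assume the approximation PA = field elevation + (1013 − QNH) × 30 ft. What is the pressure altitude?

Pressure correction = (1013 − 982) × 30 = +930 ft.
Pressure altitude = 3630 + (+930) = 4560 ft.

4560 ft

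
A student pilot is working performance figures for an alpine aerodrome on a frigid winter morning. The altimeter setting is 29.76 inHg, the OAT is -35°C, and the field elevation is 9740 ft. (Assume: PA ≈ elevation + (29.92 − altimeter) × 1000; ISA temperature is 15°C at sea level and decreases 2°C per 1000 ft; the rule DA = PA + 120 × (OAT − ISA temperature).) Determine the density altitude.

6276 ft

Pressure altitude = 9740 + (29.92 − 29.76) × 1000 = 9740 + (+160) = 9900 ft.
ISA temperature at 9900 ft = 15 − 2 × (9900/1000) = -4.8°C.
ISA deviation = -35 − (-4.8) = -30.2°C.
Density altitude = 9900 + 120 × (-30.2) = 6276 ft.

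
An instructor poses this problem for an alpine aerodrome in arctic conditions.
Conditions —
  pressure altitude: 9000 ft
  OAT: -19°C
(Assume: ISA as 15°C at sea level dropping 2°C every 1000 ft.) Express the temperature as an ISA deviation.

ISA-16°C

ISA temperature at 9000 ft = 15 − 2 × (9000/1000) = -3°C.
Deviation = OAT − ISA = -19 − (-3) = -16°C.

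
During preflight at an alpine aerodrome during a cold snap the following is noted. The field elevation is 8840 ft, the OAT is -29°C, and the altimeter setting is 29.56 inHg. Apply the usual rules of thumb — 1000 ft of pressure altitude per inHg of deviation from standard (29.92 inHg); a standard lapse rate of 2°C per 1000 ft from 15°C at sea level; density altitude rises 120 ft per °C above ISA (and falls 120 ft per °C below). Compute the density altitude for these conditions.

Pressure altitude = 8840 + (29.92 − 29.56) × 1000 = 8840 + (+360) = 9200 ft.
ISA temperature at 9200 ft = 15 − 2 × (9200/1000) = -3.4°C.
ISA deviation = -29 − (-3.4) = -25.6°C.
Density altitude = 9200 + 120 × (-25.6) = 6128 ft.

6128 ft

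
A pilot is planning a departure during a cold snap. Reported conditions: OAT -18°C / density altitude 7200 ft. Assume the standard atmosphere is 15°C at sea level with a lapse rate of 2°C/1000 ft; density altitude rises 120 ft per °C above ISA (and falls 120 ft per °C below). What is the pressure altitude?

9000 ft

DA = PA + 120 × (OAT − (15 − 2·PA/1000)) = PA + 120·OAT − 1800 + 0.24·PA = 1.24·PA + 120·OAT − 1800.
So 1.24·PA = 7200 − 120 × (-18) + 1800 = 11160.
PA = 11160 / 1.24 = 9000 ft.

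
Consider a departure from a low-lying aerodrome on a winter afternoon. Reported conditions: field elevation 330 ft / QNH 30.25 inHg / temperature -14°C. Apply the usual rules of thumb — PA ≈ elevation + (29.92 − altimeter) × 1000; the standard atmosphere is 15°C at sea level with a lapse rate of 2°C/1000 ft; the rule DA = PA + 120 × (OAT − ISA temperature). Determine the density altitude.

-3480 ft

Pressure altitude = 330 + (29.92 − 30.25) × 1000 = 330 + (-330) = 0 ft.
ISA temperature at 0 ft = 15 − 2 × (0/1000) = 15°C.
ISA deviation = -14 − 15 = -29°C.
Density altitude = 0 + 120 × (-29) = -3480 ft.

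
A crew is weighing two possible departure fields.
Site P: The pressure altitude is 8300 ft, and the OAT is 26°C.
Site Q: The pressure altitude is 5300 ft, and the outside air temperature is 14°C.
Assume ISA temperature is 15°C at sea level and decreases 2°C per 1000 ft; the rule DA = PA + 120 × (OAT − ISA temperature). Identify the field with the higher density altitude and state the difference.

Site P: ISA temp = -1.6°C, deviation +27.6°C, DA = 8300 + 120 × 27.6 = 11612 ft.
Site Q: ISA temp = 4.4°C, deviation +9.6°C, DA = 5300 + 120 × 9.6 = 6452 ft.
Site P is higher by 11612 − 6452 = 5160 ft.

Site P by 5160 ft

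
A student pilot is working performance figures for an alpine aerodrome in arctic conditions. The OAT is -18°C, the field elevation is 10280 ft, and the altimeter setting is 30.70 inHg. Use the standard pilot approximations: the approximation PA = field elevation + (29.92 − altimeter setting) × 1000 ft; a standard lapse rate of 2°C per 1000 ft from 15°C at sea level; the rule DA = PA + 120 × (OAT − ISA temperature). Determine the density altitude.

Pressure altitude = 10280 + (29.92 − 30.70) × 1000 = 10280 + (-780) = 9500 ft.
ISA temperature at 9500 ft = 15 − 2 × (9500/1000) = -4°C.
ISA deviation = -18 − (-4) = -14°C.
Density altitude = 9500 + 120 × (-14) = 7820 ft.

7820 ft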